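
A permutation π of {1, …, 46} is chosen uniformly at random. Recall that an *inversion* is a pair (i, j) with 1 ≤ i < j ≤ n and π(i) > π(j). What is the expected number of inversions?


Write X = Σ X_I over the C(46, 2) = 1035 pairs i < j, with X_I the indicator of one inversion.
There are 1035 indicators.
For each fixed pair i < j, the values π(i) and π(j) are two distinct elements of {1, …, 46} in uniformly random order; by symmetry P[π(i) > π(j)] = 1/2.
By linearity: E[X] = 1035 · (1/2) = C(46, 2) · (1/2) = 1035/2 = 1035/2 ≈ 517.5000.

E[X] = 1035/2 = 517.5000.


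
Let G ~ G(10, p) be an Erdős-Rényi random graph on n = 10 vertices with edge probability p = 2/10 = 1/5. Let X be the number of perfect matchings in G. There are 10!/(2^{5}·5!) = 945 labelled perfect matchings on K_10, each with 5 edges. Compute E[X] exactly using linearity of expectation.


K_10 has 10!/(2^{5}·5!) = 945 labelled perfect matchings.
For each such perfect matching H, let X_H = 1 if all 5 edges of H are present in G. Then P[X_H = 1] = p^{5} = (1/5)^{5} = 1/3125.
By linearity of expectation: E[X] = Σ_H E[X_H] = 945 · p^{5} = 945 · 1/3125 = 189/625.
Numerically: E[X] ≈ 0.3024.

E[X] = 945 · (1/5)^{5} = 189/625 ≈ 0.3024.


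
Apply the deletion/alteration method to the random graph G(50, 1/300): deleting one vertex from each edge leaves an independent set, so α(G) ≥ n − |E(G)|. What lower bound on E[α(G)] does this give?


E[|E(G)|] = C(50, 2)·p = 1225 · (1/300) = 49/12.
E[α(G)] ≥ n − E[|E(G)|] = 50 − 49/12 = 551/12.
Numerically: ≈ 45.917.
(This is only a lower bound; the true E[α(G)] may be larger.)

E[α(G)] ≥ 551/12 ≈ 45.917.


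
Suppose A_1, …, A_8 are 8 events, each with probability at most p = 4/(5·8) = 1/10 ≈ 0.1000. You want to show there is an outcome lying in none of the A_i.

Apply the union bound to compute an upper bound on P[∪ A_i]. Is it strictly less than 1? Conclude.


Union bound: P[∪_{i=1}^{8} A_i] ≤ Σ_i P[A_i] ≤ 8·p = 8·(1/10) = 4/5.
Numerically: 4/5 ≈ 0.8000.
Is 4/5 < 1? YES.
Since P[∪ A_i] ≤ 4/5 < 1, the complement has P[∩ A_i^c] ≥ 1 − 4/5 = 1/5 > 0, so some outcome avoids every A_i.

8·p = 4/5 ≈ 0.8000; existence CERTIFIED by the union bound.


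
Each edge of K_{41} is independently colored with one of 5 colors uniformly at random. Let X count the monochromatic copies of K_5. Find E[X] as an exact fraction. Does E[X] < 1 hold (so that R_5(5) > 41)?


E[X] = C(41, 5) · 5^{1 − 10} = 749398 · 5^{−9} = 749398/1953125.
As a reduced fraction: E[X] = 749398/1953125 ≈ 0.383692.
Is E[X] < 1? YES.
Since E[X] < 1, there exists a 5-coloring of K_{41} with no monochromatic K_5; hence R_5(5) > 41.

E[X] = 749398/1953125 ≈ 0.383692; E[X] < 1, so R_5(5) > 41.


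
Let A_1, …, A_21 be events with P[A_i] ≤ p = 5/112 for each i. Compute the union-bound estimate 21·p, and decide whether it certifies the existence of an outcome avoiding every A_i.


Union bound: P[∪_{i=1}^{21} A_i] ≤ Σ_i P[A_i] ≤ 21·p = 21·(5/112) = 15/16.
Numerically: 15/16 ≈ 0.938.
Is 15/16 < 1? YES.
Since P[∪ A_i] ≤ 15/16 < 1, the complement has P[∩ A_i^c] ≥ 1 − 15/16 = 1/16 > 0, so some outcome avoids every A_i.

21·p = 15/16 ≈ 0.938; existence CERTIFIED by the union bound.


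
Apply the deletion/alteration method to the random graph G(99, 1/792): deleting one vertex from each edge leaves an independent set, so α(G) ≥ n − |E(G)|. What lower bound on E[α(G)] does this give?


E[|E(G)|] = C(99, 2)·p = 4851 · (1/792) = 49/8.
E[α(G)] ≥ n − E[|E(G)|] = 99 − 49/8 = 743/8.
Numerically: ≈ 92.87500.
(This is only a lower bound; the true E[α(G)] may be larger.)

E[α(G)] ≥ 743/8 ≈ 92.87500.


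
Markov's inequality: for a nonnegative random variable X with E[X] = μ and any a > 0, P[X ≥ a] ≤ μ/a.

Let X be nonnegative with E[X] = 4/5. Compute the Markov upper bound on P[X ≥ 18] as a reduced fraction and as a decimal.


μ = E[X] = 4/5, a = 18.
Markov: P[X ≥ 18] ≤ μ/a = (4/5)/18 = 2/45.
Numerically: ≈ 0.044.
(Since a = 18 > μ = 0.800, the bound 2/45 is < 1 and informative.)

P[X ≥ 18] ≤ 2/45 ≈ 0.044.


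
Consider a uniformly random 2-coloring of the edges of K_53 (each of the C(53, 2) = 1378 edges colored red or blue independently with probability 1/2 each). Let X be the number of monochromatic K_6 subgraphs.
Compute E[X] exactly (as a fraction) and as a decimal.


Let X = Σ_S X_S over the C(53, 6) = 22957480 subsets S of size 6, where X_S = 1 if the K_6 on S is monochromatic.
For a fixed S, the K_6 on S has C(6, 2) = 15 edges. P[all 15 edges red] = (1/2)^15, and likewise for blue, so P[monochromatic] = 2·(1/2)^15 = 2^{1 − 15} = 1/16384.
By linearity: E[X] = C(53, 6) · 2^{1 − 15} = 22957480 · 1/16384 = 2869685/2048.
Numerically: E[X] ≈ 1401.213379.

E[X] = C(53,6)·2^(1−C(6,2)) = 2869685/2048 ≈ 1401.213379.


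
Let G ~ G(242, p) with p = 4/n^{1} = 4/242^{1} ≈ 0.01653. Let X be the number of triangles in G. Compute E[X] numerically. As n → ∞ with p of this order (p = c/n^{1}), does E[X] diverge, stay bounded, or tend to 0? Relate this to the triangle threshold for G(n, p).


Number of potential triangles: C(242, 3) = 2332880.
Each occurs with probability p³ ≈ (0.01653)³ ≈ 4.515791e-06.
By linearity: E[X] = C(242, 3)·p³ ≈ 2332880 · 4.515791e-06 ≈ 10.5348.
Here α = 1, so p = 4/n is exactly at the triangle threshold p ~ 1/n. Asymptotically E[X] → c³/6 = 4³/6 = 32/3 ≈ 10.6667, a bounded constant. In this regime the triangle count is asymptotically Poisson(c³/6).

E[X] ≈ 10.5348; in regime p = Θ(1/n^{1}) E[X] stays bounded (at the triangle threshold p ~ 1/n).


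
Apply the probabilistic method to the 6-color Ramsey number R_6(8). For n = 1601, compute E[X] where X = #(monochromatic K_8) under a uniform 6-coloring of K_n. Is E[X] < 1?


E[X] = C(1601, 8) · 6^{1 − 28} = 1051968746851785076600 · 6^{−27} = 1051968746851785076600/1023490369077469249536.
As a reduced fraction: E[X] = 131496093356473134575/127936296134683656192 ≈ 1.027825.
Is E[X] < 1? NO.
Since E[X] ≥ 1, the first-moment bound is inconclusive at n = 1601; it does NOT by itself certify R_6(8) > 1601.

E[X] = 131496093356473134575/127936296134683656192 ≈ 1.027825; E[X] ≥ 1; first-moment method inconclusive here.


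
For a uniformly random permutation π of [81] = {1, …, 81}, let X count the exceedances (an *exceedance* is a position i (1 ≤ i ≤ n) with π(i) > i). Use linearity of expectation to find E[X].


Write X = Σ_{i=1}^{81} X_i, where X_i = 1_{π(i) > i}.
For each fixed i, π(i) is uniform over {1, …, 81} (marginal of a uniform permutation), so P[π(i) > i] = (n − i)/n. Summing: Σ_{i=1}^{81} (n − i)/n = (0 + 1 + … + 80)/81 = 81(81 − 1)/(2·81) = (81 − 1)/2.
Hence E[X] = Σ_{i=1}^{81} (81 − i)/81 = 40 ≈ 40.000.

E[X] = 40 = 40.000.


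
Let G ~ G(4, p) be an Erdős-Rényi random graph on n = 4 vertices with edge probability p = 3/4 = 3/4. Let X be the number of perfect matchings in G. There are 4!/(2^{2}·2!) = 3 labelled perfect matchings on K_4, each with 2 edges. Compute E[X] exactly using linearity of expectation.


K_4 has 4!/(2^{2}·2!) = 3 labelled perfect matchings.
For each such perfect matching H, let X_H = 1 if all 2 edges of H are present in G. Then P[X_H = 1] = p^{2} = (3/4)^{2} = 9/16.
By linearity: E[X] = Σ_H E[X_H] = 3 · p^{2} = 3 · 9/16 = 27/16.
Numerically: E[X] ≈ 1.69.

E[X] = 3 · (3/4)^{2} = 27/16 ≈ 1.69.


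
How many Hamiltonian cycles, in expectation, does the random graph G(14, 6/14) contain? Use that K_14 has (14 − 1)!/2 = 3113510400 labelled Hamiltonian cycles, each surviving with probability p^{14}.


K_14 has (14 − 1)!/2 = 3113510400 labelled Hamiltonian cycles.
For each such Hamiltonian cycle H, let X_H = 1 if all 14 edges of H are present in G. Then P[X_H = 1] = p^{14} = (3/7)^{14} = 4782969/678223072849.
By linearity: E[X] = Σ_H E[X_H] = 3113510400 · p^{14} = 3113510400 · 4782969/678223072849 = 2127403389196800/96889010407.
Numerically: E[X] ≈ 21957.1.

E[X] = 3113510400 · (3/7)^{14} = 2127403389196800/96889010407 ≈ 21957.1.


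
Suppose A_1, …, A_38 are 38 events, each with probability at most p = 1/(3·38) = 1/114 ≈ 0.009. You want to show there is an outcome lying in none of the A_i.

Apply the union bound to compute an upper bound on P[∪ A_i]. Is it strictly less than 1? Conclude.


Union bound: P[∪_{i=1}^{38} A_i] ≤ Σ_i P[A_i] ≤ 38·p = 38·(1/114) = 1/3.
Numerically: 1/3 ≈ 0.333.
Is 1/3 < 1? YES.
Since P[∪ A_i] ≤ 1/3 < 1, the complement has P[∩ A_i^c] ≥ 1 − 1/3 = 2/3 > 0, so some outcome avoids every A_i.

38·p = 1/3 ≈ 0.333; existence CERTIFIED by the union bound.


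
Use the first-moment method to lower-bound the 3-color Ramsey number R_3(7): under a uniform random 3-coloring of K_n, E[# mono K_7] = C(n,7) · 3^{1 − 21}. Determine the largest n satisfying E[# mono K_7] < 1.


We need C(n, 7) · 3^{1 − 21} < 1, i.e. C(n, 7) < 3^{21 − 1} = 3486784401.
Check values of n near the boundary:
  n = 80: C(80, 7) = 3176716400; 3176716400 < 3486784401? YES
  n = 81: C(81, 7) = 3477216600; 3477216600 < 3486784401? YES
  n = 82: C(82, 7) = 3801756816; 3801756816 < 3486784401? NO
  n = 83: C(83, 7) = 4151918628; 4151918628 < 3486784401? NO
The largest n with C(n, 7) < 3486784401 is n = 81 (where E[X] = 42928600/43046721 ≈ 0.9972560). Hence R_3(7) > 81, i.e. R_3(7) ≥ 82.

Largest n = 81; hence R_3(7) > 81.


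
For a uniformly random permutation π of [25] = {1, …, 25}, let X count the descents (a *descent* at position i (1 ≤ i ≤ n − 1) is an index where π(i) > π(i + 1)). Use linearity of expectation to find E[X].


Write X = Σ X_I over i = 1, …, 24, with X_I the indicator of one descent.
There are 24 indicators.
For each fixed i, the pair (π(i), π(i+1)) is a uniformly random ordered pair of distinct values from {1, …, 25}; by symmetry P[π(i) > π(i+1)] = 1/2.
By linearity: E[X] = 24 · (1/2) = (25 − 1) · (1/2) = 12 ≈ 12.0000.

E[X] = 12 = 12.0000.


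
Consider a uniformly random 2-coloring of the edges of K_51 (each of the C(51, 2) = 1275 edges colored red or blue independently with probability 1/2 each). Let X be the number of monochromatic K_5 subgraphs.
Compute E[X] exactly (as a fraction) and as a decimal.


Let X = Σ_S X_S over the C(51, 5) = 2349060 subsets S of size 5, where X_S = 1 if the K_5 on S is monochromatic.
For a fixed S, the K_5 on S has C(5, 2) = 10 edges. P[all 10 edges red] = (1/2)^10, and likewise for blue, so P[monochromatic] = 2·(1/2)^10 = 2^{1 − 10} = 1/512.
By linearity: E[X] = C(51, 5) · 2^{1 − 10} = 2349060 · 1/512 = 587265/128.
Numerically: E[X] ≈ 4588.00781.

E[X] = C(51,5)·2^(1−C(5,2)) = 587265/128 ≈ 4588.00781.


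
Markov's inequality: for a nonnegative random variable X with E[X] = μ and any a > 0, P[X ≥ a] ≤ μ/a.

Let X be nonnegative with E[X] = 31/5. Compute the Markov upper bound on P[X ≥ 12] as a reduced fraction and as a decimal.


μ = E[X] = 31/5, a = 12.
Markov: P[X ≥ 12] ≤ μ/a = (31/5)/12 = 31/60.
Numerically: ≈ 0.5167.
(Since a = 12 > μ = 6.2000, the bound 31/60 is < 1 and informative.)

P[X ≥ 12] ≤ 31/60 ≈ 0.5167.


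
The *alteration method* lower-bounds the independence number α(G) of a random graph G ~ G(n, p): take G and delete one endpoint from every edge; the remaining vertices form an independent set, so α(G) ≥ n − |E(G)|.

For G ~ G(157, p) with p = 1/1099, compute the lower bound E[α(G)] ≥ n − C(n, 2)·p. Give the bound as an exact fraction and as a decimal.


E[|E(G)|] = C(157, 2)·p = 12246 · (1/1099) = 78/7.
E[α(G)] ≥ n − E[|E(G)|] = 157 − 78/7 = 1021/7.
Numerically: ≈ 145.85714.
(This is only a lower bound; the true E[α(G)] may be larger.)

E[α(G)] ≥ 1021/7 ≈ 145.85714.


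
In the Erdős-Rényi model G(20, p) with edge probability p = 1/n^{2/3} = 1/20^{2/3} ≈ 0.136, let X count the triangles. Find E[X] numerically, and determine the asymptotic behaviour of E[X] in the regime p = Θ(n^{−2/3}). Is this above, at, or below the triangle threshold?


Number of potential triangles: C(20, 3) = 1140.
Each occurs with probability p³ ≈ (0.136)³ ≈ 2.50000e-03.
By linearity: E[X] = C(20, 3)·p³ ≈ 1140 · 2.50000e-03 ≈ 2.850.
Since α = 2/3 < 1, p = c/n^{2/3} ≫ 1/n is above the triangle threshold p ~ 1/n. Asymptotically E[X] ~ (c³/6)·n^{3(1−α)} = (1³/6)·n^{1} → ∞; triangles are abundant w.h.p.

E[X] ≈ 2.850; in regime p = Θ(1/n^{2/3}) E[X] diverges (above the triangle threshold p ~ 1/n).


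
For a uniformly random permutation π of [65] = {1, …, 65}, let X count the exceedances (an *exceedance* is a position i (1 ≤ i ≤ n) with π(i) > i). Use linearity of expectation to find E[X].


Write X = Σ_{i=1}^{65} X_i, where X_i = 1_{π(i) > i}.
For each fixed i, π(i) is uniform over {1, …, 65} (marginal of a uniform permutation), so P[π(i) > i] = (n − i)/n. Summing: Σ_{i=1}^{65} (n − i)/n = (0 + 1 + … + 64)/65 = 65(65 − 1)/(2·65) = (65 − 1)/2.
Hence E[X] = Σ_{i=1}^{65} (65 − i)/65 = 32 ≈ 32.000.

E[X] = 32 = 32.000.


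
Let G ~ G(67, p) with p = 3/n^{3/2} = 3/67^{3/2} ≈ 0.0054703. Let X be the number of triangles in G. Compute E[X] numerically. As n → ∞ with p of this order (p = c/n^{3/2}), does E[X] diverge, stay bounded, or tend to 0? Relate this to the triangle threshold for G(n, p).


Number of potential triangles: C(67, 3) = 47905.
Each occurs with probability p³ ≈ (0.0054703)³ ≈ 1.6369189e-07.
By linearity: E[X] = C(67, 3)·p³ ≈ 47905 · 1.6369189e-07 ≈ 0.00784.
Since α = 3/2 > 1, p = c/n^{3/2} = o(1/n) is below the triangle threshold p ~ 1/n. Asymptotically E[X] ~ (c³/6)·n^{3(1−α)} = (3³/6)·n^{-1.5} → 0, so by Markov's inequality G has no triangles w.h.p.

E[X] ≈ 0.00784; in regime p = Θ(1/n^{3/2}) E[X] tends to 0 (below the triangle threshold p ~ 1/n).


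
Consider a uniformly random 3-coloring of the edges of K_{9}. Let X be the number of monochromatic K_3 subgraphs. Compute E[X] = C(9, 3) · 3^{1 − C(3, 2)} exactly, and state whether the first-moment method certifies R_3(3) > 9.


E[X] = C(9, 3) · 3^{1 − 3} = 84 · 3^{−2} = 84/9.
As a reduced fraction: E[X] = 28/3 ≈ 9.3333.
Is E[X] < 1? NO.
Since E[X] ≥ 1, the first-moment bound is inconclusive at n = 9; it does NOT by itself certify R_3(3) > 9.

E[X] = 28/3 ≈ 9.3333; E[X] ≥ 1; first-moment method inconclusive here.


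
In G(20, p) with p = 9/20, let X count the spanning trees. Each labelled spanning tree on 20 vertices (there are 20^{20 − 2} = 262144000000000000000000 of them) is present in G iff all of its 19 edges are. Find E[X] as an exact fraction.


K_20 has 20^{20 − 2} = 262144000000000000000000 labelled spanning trees.
For each such spanning tree H, let X_H = 1 if all 19 edges of H are present in G. Then P[X_H = 1] = p^{19} = (9/20)^{19} = 1350851717672992089/5242880000000000000000000.
By linearity of expectation: E[X] = Σ_H E[X_H] = 262144000000000000000000 · p^{19} = 262144000000000000000000 · 1350851717672992089/5242880000000000000000000 = 1350851717672992089/20.
Numerically: E[X] ≈ 6.754e+16.

E[X] = 262144000000000000000000 · (9/20)^{19} = 1350851717672992089/20 ≈ 6.754e+16.


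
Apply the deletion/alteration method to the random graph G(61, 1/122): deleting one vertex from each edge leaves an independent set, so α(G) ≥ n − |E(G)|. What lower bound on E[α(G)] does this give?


E[|E(G)|] = C(61, 2)·p = 1830 · (1/122) = 15.
E[α(G)] ≥ n − E[|E(G)|] = 61 − 15 = 46.
Numerically: ≈ 46.000.
(This is only a lower bound; the true E[α(G)] may be larger.)

E[α(G)] ≥ 46 ≈ 46.000.


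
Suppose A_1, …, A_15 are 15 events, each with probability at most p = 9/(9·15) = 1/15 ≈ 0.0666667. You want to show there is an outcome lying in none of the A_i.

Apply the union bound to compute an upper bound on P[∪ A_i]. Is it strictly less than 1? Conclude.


Union bound: P[∪_{i=1}^{15} A_i] ≤ Σ_i P[A_i] ≤ 15·p = 15·(1/15) = 1.
Numerically: 1 ≈ 1.0000000.
Is 1 < 1? NO.
Since the bound 1 is ≥ 1, the union bound is uninformative here; it does NOT by itself certify existence.

15·p = 1 ≈ 1.0000000; existence NOT certified by the union bound.


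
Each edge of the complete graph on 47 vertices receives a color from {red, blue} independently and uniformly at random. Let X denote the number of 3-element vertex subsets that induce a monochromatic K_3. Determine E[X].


Let X = Σ_S X_S over the C(47, 3) = 16215 subsets S of size 3, where X_S = 1 if the K_3 on S is monochromatic.
For a fixed S, the K_3 on S has C(3, 2) = 3 edges. P[all 3 edges red] = (1/2)^3, and likewise for blue, so P[monochromatic] = 2·(1/2)^3 = 2^{1 − 3} = 1/4.
Summing: E[X] = C(47, 3) · 2^{1 − 3} = 16215 · 1/4 = 16215/4.
Numerically: E[X] ≈ 4053.750000.

E[X] = C(47,3)·2^(1−C(3,2)) = 16215/4 ≈ 4053.750000.


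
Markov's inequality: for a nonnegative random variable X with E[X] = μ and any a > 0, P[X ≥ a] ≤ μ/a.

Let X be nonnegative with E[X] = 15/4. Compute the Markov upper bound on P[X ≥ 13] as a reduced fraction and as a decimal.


μ = E[X] = 15/4, a = 13.
Markov: P[X ≥ 13] ≤ μ/a = (15/4)/13 = 15/52.
Numerically: ≈ 0.288.
(Since a = 13 > μ = 3.750, the bound 15/52 is < 1 and informative.)

P[X ≥ 13] ≤ 15/52 ≈ 0.288.


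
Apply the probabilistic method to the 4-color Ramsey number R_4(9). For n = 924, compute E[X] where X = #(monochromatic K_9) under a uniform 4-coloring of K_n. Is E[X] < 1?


E[X] = C(924, 9) · 4^{1 − 36} = 1301104023557231577684 · 4^{−35} = 1301104023557231577684/1180591620717411303424.
As a reduced fraction: E[X] = 325276005889307894421/295147905179352825856 ≈ 1.102078.
Is E[X] < 1? NO.
Since E[X] ≥ 1, the first-moment bound is inconclusive at n = 924; it does NOT by itself certify R_4(9) > 924.

E[X] = 325276005889307894421/295147905179352825856 ≈ 1.102078; E[X] ≥ 1; first-moment method inconclusive here.


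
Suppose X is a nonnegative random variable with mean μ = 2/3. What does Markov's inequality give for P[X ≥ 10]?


μ = E[X] = 2/3, a = 10.
Markov: P[X ≥ 10] ≤ μ/a = (2/3)/10 = 1/15.
Numerically: ≈ 0.066667.
(Since a = 10 > μ = 0.666667, the bound 1/15 is < 1 and informative.)

P[X ≥ 10] ≤ 1/15 ≈ 0.066667.


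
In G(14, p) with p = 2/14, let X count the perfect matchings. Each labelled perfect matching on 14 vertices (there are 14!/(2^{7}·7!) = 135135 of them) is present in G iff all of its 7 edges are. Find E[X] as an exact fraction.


K_14 has 14!/(2^{7}·7!) = 135135 labelled perfect matchings.
For each such perfect matching H, let X_H = 1 if all 7 edges of H are present in G. Then P[X_H = 1] = p^{7} = (1/7)^{7} = 1/823543.
By linearity: E[X] = Σ_H E[X_H] = 135135 · p^{7} = 135135 · 1/823543 = 19305/117649.
Numerically: E[X] ≈ 0.16409.

E[X] = 135135 · (1/7)^{7} = 19305/117649 ≈ 0.16409.


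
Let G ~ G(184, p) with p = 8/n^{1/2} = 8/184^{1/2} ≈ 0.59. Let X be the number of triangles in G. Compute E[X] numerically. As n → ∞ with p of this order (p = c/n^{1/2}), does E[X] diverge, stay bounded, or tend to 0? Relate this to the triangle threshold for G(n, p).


Number of potential triangles: C(184, 3) = 1021384.
Each occurs with probability p³ ≈ (0.59)³ ≈ 2.05137e-01.
By linearity: E[X] = C(184, 3)·p³ ≈ 1021384 · 2.05137e-01 ≈ 209523.276.
Since α = 1/2 < 1, p = c/n^{1/2} ≫ 1/n is above the triangle threshold p ~ 1/n. Asymptotically E[X] ~ (c³/6)·n^{3(1−α)} = (8³/6)·n^{1.5} → ∞; triangles are abundant w.h.p.

E[X] ≈ 209523.276; in regime p = Θ(1/n^{1/2}) E[X] diverges (above the triangle threshold p ~ 1/n).


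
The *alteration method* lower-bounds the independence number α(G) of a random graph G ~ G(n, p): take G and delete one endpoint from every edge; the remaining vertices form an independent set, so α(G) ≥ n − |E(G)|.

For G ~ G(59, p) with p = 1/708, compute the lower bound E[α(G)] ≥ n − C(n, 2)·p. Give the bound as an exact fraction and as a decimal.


E[|E(G)|] = C(59, 2)·p = 1711 · (1/708) = 29/12.
E[α(G)] ≥ n − E[|E(G)|] = 59 − 29/12 = 679/12.
Numerically: ≈ 56.5833.
(This is only a lower bound; the true E[α(G)] may be larger.)

E[α(G)] ≥ 679/12 ≈ 56.5833.


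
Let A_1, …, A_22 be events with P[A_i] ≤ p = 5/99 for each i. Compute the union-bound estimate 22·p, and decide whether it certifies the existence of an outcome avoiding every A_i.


Union bound: P[∪_{i=1}^{22} A_i] ≤ Σ_i P[A_i] ≤ 22·p = 22·(5/99) = 10/9.
Numerically: 10/9 ≈ 1.111.
Is 10/9 < 1? NO.
Since the bound 10/9 is ≥ 1, the union bound is uninformative here; it does NOT by itself certify existence.

22·p = 10/9 ≈ 1.111; existence NOT certified by the union bound.


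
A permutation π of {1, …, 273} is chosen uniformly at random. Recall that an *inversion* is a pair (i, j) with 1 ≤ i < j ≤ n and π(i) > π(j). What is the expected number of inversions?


Write X = Σ X_I over the C(273, 2) = 37128 pairs i < j, with X_I the indicator of one inversion.
There are 37128 indicators.
For each fixed pair i < j, the values π(i) and π(j) are two distinct elements of {1, …, 273} in uniformly random order; by symmetry P[π(i) > π(j)] = 1/2.
By linearity: E[X] = 37128 · (1/2) = C(273, 2) · (1/2) = 37128/2 = 18564 ≈ 18564.000.

E[X] = 18564 = 18564.000.


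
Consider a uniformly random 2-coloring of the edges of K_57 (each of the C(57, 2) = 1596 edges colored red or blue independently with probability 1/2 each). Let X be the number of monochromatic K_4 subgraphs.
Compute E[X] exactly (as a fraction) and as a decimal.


Let X = Σ_S X_S over the C(57, 4) = 395010 subsets S of size 4, where X_S = 1 if the K_4 on S is monochromatic.
For a fixed S, the K_4 on S has C(4, 2) = 6 edges. P[all 6 edges red] = (1/2)^6, and likewise for blue, so P[monochromatic] = 2·(1/2)^6 = 2^{1 − 6} = 1/32.
Summing: E[X] = C(57, 4) · 2^{1 − 6} = 395010 · 1/32 = 197505/16.
Numerically: E[X] ≈ 12344.062.

E[X] = C(57,4)·2^(1−C(4,2)) = 197505/16 ≈ 12344.062.


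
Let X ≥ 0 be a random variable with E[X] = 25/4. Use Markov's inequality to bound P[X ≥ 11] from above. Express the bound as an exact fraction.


μ = E[X] = 25/4, a = 11.
Markov: P[X ≥ 11] ≤ μ/a = (25/4)/11 = 25/44.
Numerically: ≈ 0.56818.
(Since a = 11 > μ = 6.25000, the bound 25/44 is < 1 and informative.)

P[X ≥ 11] ≤ 25/44 ≈ 0.56818.


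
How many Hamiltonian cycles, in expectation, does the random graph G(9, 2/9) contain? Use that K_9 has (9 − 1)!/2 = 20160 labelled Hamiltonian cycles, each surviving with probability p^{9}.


K_9 has (9 − 1)!/2 = 20160 labelled Hamiltonian cycles.
For each such Hamiltonian cycle H, let X_H = 1 if all 9 edges of H are present in G. Then P[X_H = 1] = p^{9} = (2/9)^{9} = 512/387420489.
Summing the indicators: E[X] = Σ_H E[X_H] = 20160 · p^{9} = 20160 · 512/387420489 = 1146880/43046721.
Numerically: E[X] ≈ 0.02664.

E[X] = 20160 · (2/9)^{9} = 1146880/43046721 ≈ 0.02664.


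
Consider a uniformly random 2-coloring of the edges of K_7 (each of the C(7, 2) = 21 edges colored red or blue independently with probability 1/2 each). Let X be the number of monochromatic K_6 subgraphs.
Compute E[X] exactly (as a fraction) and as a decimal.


Let X = Σ_S X_S over the C(7, 6) = 7 subsets S of size 6, where X_S = 1 if the K_6 on S is monochromatic.
For a fixed S, the K_6 on S has C(6, 2) = 15 edges. P[all 15 edges red] = (1/2)^15, and likewise for blue, so P[monochromatic] = 2·(1/2)^15 = 2^{1 − 15} = 1/16384.
By linearity of expectation: E[X] = C(7, 6) · 2^{1 − 15} = 7 · 1/16384 = 7/16384.
Numerically: E[X] ≈ 0.00043.

E[X] = C(7,6)·2^(1−C(6,2)) = 7/16384 ≈ 0.00043.


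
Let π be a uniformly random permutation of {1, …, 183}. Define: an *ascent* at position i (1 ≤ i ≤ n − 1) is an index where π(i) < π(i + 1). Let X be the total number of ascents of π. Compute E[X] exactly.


Write X = Σ X_I over i = 1, …, 182, with X_I the indicator of one ascent.
There are 182 indicators.
For each fixed i, the pair (π(i), π(i+1)) is a uniformly random ordered pair of distinct values from {1, …, 183}; by symmetry P[π(i) < π(i+1)] = 1/2.
By linearity: E[X] = 182 · (1/2) = (183 − 1) · (1/2) = 91 ≈ 91.00000.

E[X] = 91 = 91.00000.


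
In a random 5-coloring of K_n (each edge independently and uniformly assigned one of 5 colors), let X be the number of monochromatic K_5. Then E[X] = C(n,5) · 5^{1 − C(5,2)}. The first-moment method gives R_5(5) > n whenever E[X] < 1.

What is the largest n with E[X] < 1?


We need C(n, 5) · 5^{1 − 10} < 1, i.e. C(n, 5) < 5^{10 − 1} = 1953125.
Check values of n near the boundary:
  n = 44: C(44, 5) = 1086008; 1086008 < 1953125? YES
  n = 45: C(45, 5) = 1221759; 1221759 < 1953125? YES
  n = 46: C(46, 5) = 1370754; 1370754 < 1953125? YES
  n = 47: C(47, 5) = 1533939; 1533939 < 1953125? YES
  n = 48: C(48, 5) = 1712304; 1712304 < 1953125? YES
  n = 49: C(49, 5) = 1906884; 1906884 < 1953125? YES
  n = 50: C(50, 5) = 2118760; 2118760 < 1953125? NO
The largest n with C(n, 5) < 1953125 is n = 49 (where E[X] = 1906884/1953125 ≈ 0.9763). Hence R_5(5) > 49, i.e. R_5(5) ≥ 50.

Largest n = 49; hence R_5(5) > 49.


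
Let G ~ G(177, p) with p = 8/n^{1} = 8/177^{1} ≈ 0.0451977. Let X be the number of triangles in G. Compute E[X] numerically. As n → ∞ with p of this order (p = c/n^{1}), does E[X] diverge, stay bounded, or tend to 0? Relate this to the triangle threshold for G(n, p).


Number of potential triangles: C(177, 3) = 908600.
Each occurs with probability p³ ≈ (0.0451977)³ ≈ 9.23315576e-05.
By linearity: E[X] = C(177, 3)·p³ ≈ 908600 · 9.23315576e-05 ≈ 83.892453.
Here α = 1, so p = 8/n is exactly at the triangle threshold p ~ 1/n. Asymptotically E[X] → c³/6 = 8³/6 = 256/3 ≈ 85.333333, a bounded constant. In this regime the triangle count is asymptotically Poisson(c³/6).

E[X] ≈ 83.892453; in regime p = Θ(1/n^{1}) E[X] stays bounded (at the triangle threshold p ~ 1/n).


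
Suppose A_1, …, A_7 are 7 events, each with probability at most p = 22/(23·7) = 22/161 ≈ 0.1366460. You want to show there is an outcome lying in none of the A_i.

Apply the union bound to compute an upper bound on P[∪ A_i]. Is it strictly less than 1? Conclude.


Union bound: P[∪_{i=1}^{7} A_i] ≤ Σ_i P[A_i] ≤ 7·p = 7·(22/161) = 22/23.
Numerically: 22/23 ≈ 0.9565217.
Is 22/23 < 1? YES.
Since P[∪ A_i] ≤ 22/23 < 1, the complement has P[∩ A_i^c] ≥ 1 − 22/23 = 1/23 > 0, so some outcome avoids every A_i.

7·p = 22/23 ≈ 0.9565217; existence CERTIFIED by the union bound.


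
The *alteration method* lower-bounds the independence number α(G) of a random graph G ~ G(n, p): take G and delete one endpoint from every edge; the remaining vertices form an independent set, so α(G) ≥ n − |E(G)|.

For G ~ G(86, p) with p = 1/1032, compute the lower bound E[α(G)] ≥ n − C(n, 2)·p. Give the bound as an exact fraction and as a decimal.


E[|E(G)|] = C(86, 2)·p = 3655 · (1/1032) = 85/24.
E[α(G)] ≥ n − E[|E(G)|] = 86 − 85/24 = 1979/24.
Numerically: ≈ 82.45833.
(This is only a lower bound; the true E[α(G)] may be larger.)

E[α(G)] ≥ 1979/24 ≈ 82.45833.


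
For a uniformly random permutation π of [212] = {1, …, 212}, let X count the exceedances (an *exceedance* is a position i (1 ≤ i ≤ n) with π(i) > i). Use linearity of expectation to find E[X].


Write X = Σ_{i=1}^{212} X_i, where X_i = 1_{π(i) > i}.
For each fixed i, π(i) is uniform over {1, …, 212} (marginal of a uniform permutation), so P[π(i) > i] = (n − i)/n. Summing: Σ_{i=1}^{212} (n − i)/n = (0 + 1 + … + 211)/212 = 212(212 − 1)/(2·212) = (212 − 1)/2.
Hence E[X] = Σ_{i=1}^{212} (212 − i)/212 = 211/2 ≈ 105.500000.

E[X] = 211/2 = 105.500000.


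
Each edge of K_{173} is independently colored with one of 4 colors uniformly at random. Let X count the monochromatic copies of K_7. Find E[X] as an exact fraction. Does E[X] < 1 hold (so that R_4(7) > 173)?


E[X] = C(173, 7) · 4^{1 − 21} = 813769676772 · 4^{−20} = 813769676772/1099511627776.
As a reduced fraction: E[X] = 203442419193/274877906944 ≈ 0.7401192.
Is E[X] < 1? YES.
Since E[X] < 1, there exists a 4-coloring of K_{173} with no monochromatic K_7; hence R_4(7) > 173.

E[X] = 203442419193/274877906944 ≈ 0.7401192; E[X] < 1, so R_4(7) > 173.


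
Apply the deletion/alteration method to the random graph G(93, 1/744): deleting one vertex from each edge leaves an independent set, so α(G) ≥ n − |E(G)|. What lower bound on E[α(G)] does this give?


E[|E(G)|] = C(93, 2)·p = 4278 · (1/744) = 23/4.
E[α(G)] ≥ n − E[|E(G)|] = 93 − 23/4 = 349/4.
Numerically: ≈ 87.2500.
(This is only a lower bound; the true E[α(G)] may be larger.)

E[α(G)] ≥ 349/4 ≈ 87.2500.


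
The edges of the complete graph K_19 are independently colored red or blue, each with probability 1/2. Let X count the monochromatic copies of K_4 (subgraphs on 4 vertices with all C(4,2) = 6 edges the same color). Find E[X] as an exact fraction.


Let X = Σ_S X_S over the C(19, 4) = 3876 subsets S of size 4, where X_S = 1 if the K_4 on S is monochromatic.
For a fixed S, the K_4 on S has C(4, 2) = 6 edges. P[all 6 edges red] = (1/2)^6, and likewise for blue, so P[monochromatic] = 2·(1/2)^6 = 2^{1 − 6} = 1/32.
Summing: E[X] = C(19, 4) · 2^{1 − 6} = 3876 · 1/32 = 969/8.
Numerically: E[X] ≈ 121.1250.

E[X] = C(19,4)·2^(1−C(4,2)) = 969/8 ≈ 121.1250.


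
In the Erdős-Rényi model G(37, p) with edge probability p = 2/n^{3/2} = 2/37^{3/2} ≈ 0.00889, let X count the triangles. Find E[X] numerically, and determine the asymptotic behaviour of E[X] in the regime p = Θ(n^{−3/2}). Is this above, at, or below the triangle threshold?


Number of potential triangles: C(37, 3) = 7770.
Each occurs with probability p³ ≈ (0.00889)³ ≈ 7.01750e-07.
By linearity: E[X] = C(37, 3)·p³ ≈ 7770 · 7.01750e-07 ≈ 0.005.
Since α = 3/2 > 1, p = c/n^{3/2} = o(1/n) is below the triangle threshold p ~ 1/n. Asymptotically E[X] ~ (c³/6)·n^{3(1−α)} = (2³/6)·n^{-1.5} → 0, so by Markov's inequality G has no triangles w.h.p.

E[X] ≈ 0.005; in regime p = Θ(1/n^{3/2}) E[X] tends to 0 (below the triangle threshold p ~ 1/n).


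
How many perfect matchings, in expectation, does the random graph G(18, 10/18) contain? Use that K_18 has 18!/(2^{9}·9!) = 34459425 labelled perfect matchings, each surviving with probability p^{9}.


K_18 has 18!/(2^{9}·9!) = 34459425 labelled perfect matchings.
For each such perfect matching H, let X_H = 1 if all 9 edges of H are present in G. Then P[X_H = 1] = p^{9} = (5/9)^{9} = 1953125/387420489.
Summing the indicators: E[X] = Σ_H E[X_H] = 34459425 · p^{9} = 34459425 · 1953125/387420489 = 830908203125/4782969.
Numerically: E[X] ≈ 1.74e+05.

E[X] = 34459425 · (5/9)^{9} = 830908203125/4782969 ≈ 1.74e+05.


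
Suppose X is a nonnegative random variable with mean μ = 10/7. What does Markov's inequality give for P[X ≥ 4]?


μ = E[X] = 10/7, a = 4.
Markov: P[X ≥ 4] ≤ μ/a = (10/7)/4 = 5/14.
Numerically: ≈ 0.357143.
(Since a = 4 > μ = 1.428571, the bound 5/14 is < 1 and informative.)

P[X ≥ 4] ≤ 5/14 ≈ 0.357143.


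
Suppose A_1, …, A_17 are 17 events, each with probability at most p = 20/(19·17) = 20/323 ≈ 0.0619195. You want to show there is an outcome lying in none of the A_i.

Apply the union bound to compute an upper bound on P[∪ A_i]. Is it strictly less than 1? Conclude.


Union bound: P[∪_{i=1}^{17} A_i] ≤ Σ_i P[A_i] ≤ 17·p = 17·(20/323) = 20/19.
Numerically: 20/19 ≈ 1.0526316.
Is 20/19 < 1? NO.
Since the bound 20/19 is ≥ 1, the union bound is uninformative here; it does NOT by itself certify existence.

17·p = 20/19 ≈ 1.0526316; existence NOT certified by the union bound.


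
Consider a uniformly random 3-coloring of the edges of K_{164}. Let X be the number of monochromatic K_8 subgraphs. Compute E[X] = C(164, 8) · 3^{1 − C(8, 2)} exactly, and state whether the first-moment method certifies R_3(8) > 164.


E[X] = C(164, 8) · 3^{1 − 28} = 10912535409348 · 3^{−27} = 10912535409348/7625597484987.
As a reduced fraction: E[X] = 404167978124/282429536481 ≈ 1.4310401.
Is E[X] < 1? NO.
Since E[X] ≥ 1, the first-moment bound is inconclusive at n = 164; it does NOT by itself certify R_3(8) > 164.

E[X] = 404167978124/282429536481 ≈ 1.4310401; E[X] ≥ 1; first-moment method inconclusive here.


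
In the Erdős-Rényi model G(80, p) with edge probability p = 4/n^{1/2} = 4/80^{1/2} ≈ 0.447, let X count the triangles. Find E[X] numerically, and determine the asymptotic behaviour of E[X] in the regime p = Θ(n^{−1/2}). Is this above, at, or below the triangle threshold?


Number of potential triangles: C(80, 3) = 82160.
Each occurs with probability p³ ≈ (0.447)³ ≈ 8.94427e-02.
By linearity: E[X] = C(80, 3)·p³ ≈ 82160 · 8.94427e-02 ≈ 7348.614.
Since α = 1/2 < 1, p = c/n^{1/2} ≫ 1/n is above the triangle threshold p ~ 1/n. Asymptotically E[X] ~ (c³/6)·n^{3(1−α)} = (4³/6)·n^{1.5} → ∞; triangles are abundant w.h.p.

E[X] ≈ 7348.614; in regime p = Θ(1/n^{1/2}) E[X] diverges (above the triangle threshold p ~ 1/n).


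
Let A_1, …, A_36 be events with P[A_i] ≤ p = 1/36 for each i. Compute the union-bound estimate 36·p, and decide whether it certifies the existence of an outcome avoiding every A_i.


Union bound: P[∪_{i=1}^{36} A_i] ≤ Σ_i P[A_i] ≤ 36·p = 36·(1/36) = 1.
Numerically: 1 ≈ 1.00000.
Is 1 < 1? NO.
Since the bound 1 is ≥ 1, the union bound is uninformative here; it does NOT by itself certify existence.

36·p = 1 ≈ 1.00000; existence NOT certified by the union bound.


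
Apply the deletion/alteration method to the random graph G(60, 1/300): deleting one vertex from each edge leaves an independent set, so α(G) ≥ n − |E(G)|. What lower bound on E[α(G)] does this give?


E[|E(G)|] = C(60, 2)·p = 1770 · (1/300) = 59/10.
E[α(G)] ≥ n − E[|E(G)|] = 60 − 59/10 = 541/10.
Numerically: ≈ 54.1000.
(This is only a lower bound; the true E[α(G)] may be larger.)

E[α(G)] ≥ 541/10 ≈ 54.1000.


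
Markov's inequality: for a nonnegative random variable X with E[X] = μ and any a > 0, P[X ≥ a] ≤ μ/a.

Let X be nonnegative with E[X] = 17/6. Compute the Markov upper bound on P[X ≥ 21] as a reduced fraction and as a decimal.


μ = E[X] = 17/6, a = 21.
Markov: P[X ≥ 21] ≤ μ/a = (17/6)/21 = 17/126.
Numerically: ≈ 0.135.
(Since a = 21 > μ = 2.833, the bound 17/126 is < 1 and informative.)

P[X ≥ 21] ≤ 17/126 ≈ 0.135.


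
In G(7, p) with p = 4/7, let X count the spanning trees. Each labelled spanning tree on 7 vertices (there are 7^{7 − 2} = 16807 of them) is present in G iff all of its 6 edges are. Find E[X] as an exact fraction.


K_7 has 7^{7 − 2} = 16807 labelled spanning trees.
For each such spanning tree H, let X_H = 1 if all 6 edges of H are present in G. Then P[X_H = 1] = p^{6} = (4/7)^{6} = 4096/117649.
Summing the indicators: E[X] = Σ_H E[X_H] = 16807 · p^{6} = 16807 · 4096/117649 = 4096/7.
Numerically: E[X] ≈ 585.14.

E[X] = 16807 · (4/7)^{6} = 4096/7 ≈ 585.14.


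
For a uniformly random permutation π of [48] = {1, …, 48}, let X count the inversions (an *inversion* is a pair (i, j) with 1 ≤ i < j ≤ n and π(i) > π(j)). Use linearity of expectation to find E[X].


Write X = Σ X_I over the C(48, 2) = 1128 pairs i < j, with X_I the indicator of one inversion.
There are 1128 indicators.
For each fixed pair i < j, the values π(i) and π(j) are two distinct elements of {1, …, 48} in uniformly random order; by symmetry P[π(i) > π(j)] = 1/2.
By linearity: E[X] = 1128 · (1/2) = C(48, 2) · (1/2) = 1128/2 = 564 ≈ 564.00000.

E[X] = 564 = 564.00000.


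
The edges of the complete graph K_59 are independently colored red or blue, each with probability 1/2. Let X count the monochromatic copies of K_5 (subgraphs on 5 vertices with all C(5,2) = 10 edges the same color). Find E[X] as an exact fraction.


Let X = Σ_S X_S over the C(59, 5) = 5006386 subsets S of size 5, where X_S = 1 if the K_5 on S is monochromatic.
For a fixed S, the K_5 on S has C(5, 2) = 10 edges. P[all 10 edges red] = (1/2)^10, and likewise for blue, so P[monochromatic] = 2·(1/2)^10 = 2^{1 − 10} = 1/512.
Summing: E[X] = C(59, 5) · 2^{1 − 10} = 5006386 · 1/512 = 2503193/256.
Numerically: E[X] ≈ 9778.098.

E[X] = C(59,5)·2^(1−C(5,2)) = 2503193/256 ≈ 9778.098.


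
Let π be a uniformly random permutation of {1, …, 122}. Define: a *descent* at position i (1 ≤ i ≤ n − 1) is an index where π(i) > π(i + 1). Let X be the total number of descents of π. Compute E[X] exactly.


Write X = Σ X_I over i = 1, …, 121, with X_I the indicator of one descent.
There are 121 indicators.
For each fixed i, the pair (π(i), π(i+1)) is a uniformly random ordered pair of distinct values from {1, …, 122}; by symmetry P[π(i) > π(i+1)] = 1/2.
By linearity: E[X] = 121 · (1/2) = (122 − 1) · (1/2) = 121/2 ≈ 60.50000.

E[X] = 121/2 = 60.50000.


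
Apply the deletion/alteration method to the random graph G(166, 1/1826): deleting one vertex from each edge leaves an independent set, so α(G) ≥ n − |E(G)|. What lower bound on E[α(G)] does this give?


E[|E(G)|] = C(166, 2)·p = 13695 · (1/1826) = 15/2.
E[α(G)] ≥ n − E[|E(G)|] = 166 − 15/2 = 317/2.
Numerically: ≈ 158.500000.
(This is only a lower bound; the true E[α(G)] may be larger.)

E[α(G)] ≥ 317/2 ≈ 158.500000.


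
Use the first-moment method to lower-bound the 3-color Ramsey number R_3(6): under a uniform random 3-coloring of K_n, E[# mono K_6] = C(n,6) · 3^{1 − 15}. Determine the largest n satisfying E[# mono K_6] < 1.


We need C(n, 6) · 3^{1 − 15} < 1, i.e. C(n, 6) < 3^{15 − 1} = 4782969.
Check values of n near the boundary:
  n = 38: C(38, 6) = 2760681; 2760681 < 4782969? YES
  n = 39: C(39, 6) = 3262623; 3262623 < 4782969? YES
  n = 40: C(40, 6) = 3838380; 3838380 < 4782969? YES
  n = 41: C(41, 6) = 4496388; 4496388 < 4782969? YES
  n = 42: C(42, 6) = 5245786; 5245786 < 4782969? NO
  n = 43: C(43, 6) = 6096454; 6096454 < 4782969? NO
The largest n with C(n, 6) < 4782969 is n = 41 (where E[X] = 1498796/1594323 ≈ 0.9401). Hence R_3(6) > 41, i.e. R_3(6) ≥ 42.

Largest n = 41; hence R_3(6) > 41.


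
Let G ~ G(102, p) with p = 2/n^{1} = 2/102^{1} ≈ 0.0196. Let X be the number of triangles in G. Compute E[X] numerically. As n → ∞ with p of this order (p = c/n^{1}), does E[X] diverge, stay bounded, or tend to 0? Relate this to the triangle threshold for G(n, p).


Number of potential triangles: C(102, 3) = 171700.
Each occurs with probability p³ ≈ (0.0196)³ ≈ 7.53858e-06.
By linearity: E[X] = C(102, 3)·p³ ≈ 171700 · 7.53858e-06 ≈ 1.294.
Here α = 1, so p = 2/n is exactly at the triangle threshold p ~ 1/n. Asymptotically E[X] → c³/6 = 2³/6 = 4/3 ≈ 1.333, a bounded constant. In this regime the triangle count is asymptotically Poisson(c³/6).

E[X] ≈ 1.294; in regime p = Θ(1/n^{1}) E[X] stays bounded (at the triangle threshold p ~ 1/n).


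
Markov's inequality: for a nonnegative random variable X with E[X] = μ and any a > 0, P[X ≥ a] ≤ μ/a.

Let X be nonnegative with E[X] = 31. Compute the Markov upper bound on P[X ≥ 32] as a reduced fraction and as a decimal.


μ = E[X] = 31, a = 32.
Markov: P[X ≥ 32] ≤ μ/a = (31)/32 = 31/32.
Numerically: ≈ 0.96875.
(Since a = 32 > μ = 31.00000, the bound 31/32 is < 1 and informative.)

P[X ≥ 32] ≤ 31/32 ≈ 0.96875.


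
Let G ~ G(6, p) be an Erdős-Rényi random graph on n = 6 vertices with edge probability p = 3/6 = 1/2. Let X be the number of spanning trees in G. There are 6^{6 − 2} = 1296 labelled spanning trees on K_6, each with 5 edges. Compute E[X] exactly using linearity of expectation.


K_6 has 6^{6 − 2} = 1296 labelled spanning trees.
For each such spanning tree H, let X_H = 1 if all 5 edges of H are present in G. Then P[X_H = 1] = p^{5} = (1/2)^{5} = 1/32.
By linearity of expectation: E[X] = Σ_H E[X_H] = 1296 · p^{5} = 1296 · 1/32 = 81/2.
Numerically: E[X] ≈ 40.5.

E[X] = 1296 · (1/2)^{5} = 81/2 ≈ 40.5.
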